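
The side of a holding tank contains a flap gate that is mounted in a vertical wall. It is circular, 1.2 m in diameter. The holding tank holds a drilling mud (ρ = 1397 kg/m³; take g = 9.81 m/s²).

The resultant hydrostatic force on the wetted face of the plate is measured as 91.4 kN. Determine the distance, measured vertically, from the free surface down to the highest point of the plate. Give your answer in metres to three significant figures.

d_top ≈ 5.30 m

γ = ρg = 1397 × 9.81 / 1000 = 13.70457 kN/m³.
A = π(0.6)² = 1.13097 m².
From F = γ·h_c·A, the centroid depth is h_c = 91.4/(13.70457 × 1.13097) = 5.89698 m.
The centroid is at the centre, 0.6 m below the top of the plate, so the highest point sits at h_top = 5.89698 − 0.6 = 5.29698 m below the surface.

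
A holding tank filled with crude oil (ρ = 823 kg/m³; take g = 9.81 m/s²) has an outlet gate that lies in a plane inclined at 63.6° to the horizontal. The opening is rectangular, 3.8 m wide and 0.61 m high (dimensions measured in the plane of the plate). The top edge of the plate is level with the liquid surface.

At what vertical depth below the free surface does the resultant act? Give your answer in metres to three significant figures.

γ = ρg = 823 × 9.81 / 1000 = 8.07363 kN/m³.
Let θ = 63.6° be the plate's angle to the horizontal; measure y along the incline from where the plane meets the free surface. Vertical depth h = y·sinθ with sinθ = 0.895712.
The centroid lies 0.61/2 = 0.305 m below the top edge, so y_c = 0.305 m and h_c = 0.305 × 0.895712 = 0.273192 m.
A = 3.8 × 0.61 = 2.318 m².
Resultant F = γ·h_c·A = 8.07363 × 0.273192 × 2.318 = 5.1127 kN.
I_c = b·h³/12 = 3.8 × 0.61³/12 = 0.0718773 m⁴.
Centre of pressure: y_p = y_c + I_c/(y_c·A) = 0.305 + 0.0718773/(0.305 × 2.318) = 0.305 + 0.101667 = 0.406667 m along the plane.
Vertically, h_p = y_p·sinθ = 0.406667 × 0.895712 = 0.364257 m.

h_p = 0.364 m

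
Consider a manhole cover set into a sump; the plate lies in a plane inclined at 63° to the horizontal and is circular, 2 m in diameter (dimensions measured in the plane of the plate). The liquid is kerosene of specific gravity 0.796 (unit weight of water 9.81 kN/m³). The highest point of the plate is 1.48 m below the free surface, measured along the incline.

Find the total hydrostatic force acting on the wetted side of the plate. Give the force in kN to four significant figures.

γ = 0.796 × 9.81 = 7.80876 kN/m³.
Let θ = 63° be the plate's angle to the horizontal; measure y along the incline from where the plane meets the free surface. Vertical depth h = y·sinθ with sinθ = 0.891007.
The centroid is at the centre, 1 m below the top of the plate, so y_c = 1.48 + 1 = 2.48 m and h_c = 2.48 × 0.891007 = 2.2097 m.
A = π(1)² = 3.14159 m².
Resultant F = γ·h_c·A = 7.80876 × 2.2097 × 3.14159 = 54.2082 kN.

F ≈ 54.21 kN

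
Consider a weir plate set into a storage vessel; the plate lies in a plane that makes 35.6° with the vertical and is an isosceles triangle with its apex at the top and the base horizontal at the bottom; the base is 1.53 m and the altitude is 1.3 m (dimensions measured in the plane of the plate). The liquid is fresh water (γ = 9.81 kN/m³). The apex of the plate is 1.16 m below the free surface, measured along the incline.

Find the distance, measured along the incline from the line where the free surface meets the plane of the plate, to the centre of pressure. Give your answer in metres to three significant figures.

γ = 9.81 kN/m³.
The plate makes 35.6° with the vertical, i.e. θ = 90° − 35.6° = 54.4° to the horizontal. Measuring y along the incline from the free-surface line, vertical depth h = y·sinθ with sinθ = 0.813101.
With the apex up, the centroid sits 2h/3 = 2 × 1.3/3 = 0.866667 m below the apex, so y_c = 1.16 + 0.866667 = 2.02667 m and h_c = 2.02667 × 0.813101 = 1.64789 m.
A = ½ × 1.53 × 1.3 = 0.9945 m².
Resultant F = γ·h_c·A = 9.81 × 1.64789 × 0.9945 = 16.0769 kN.
I_c = b·h³/36 = 1.53 × 1.3³/36 = 0.0933725 m⁴.
Centre of pressure: y_p = y_c + I_c/(y_c·A) = 2.02667 + 0.0933725/(2.02667 × 0.9945) = 2.02667 + 0.0463267 = 2.073 m along the plane.

y_p = 2.07 m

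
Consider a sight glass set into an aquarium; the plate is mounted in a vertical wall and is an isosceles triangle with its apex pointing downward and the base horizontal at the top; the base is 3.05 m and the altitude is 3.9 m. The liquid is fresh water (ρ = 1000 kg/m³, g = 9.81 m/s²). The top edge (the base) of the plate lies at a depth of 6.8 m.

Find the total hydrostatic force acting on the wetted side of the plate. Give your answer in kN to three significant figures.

γ = ρg = 1000 × 9.81 = 9810 N/m³ = 9.81 kN/m³.
With the apex down, the centroid sits h/3 = 3.9/3 = 1.3 m below the base (the top edge), so the centroid depth is h_c = 6.8 + 1.3 = 8.1 m.
A = ½ × 3.05 × 3.9 = 5.9475 m².
Resultant F = γ·h_c·A = 9.81 × 8.1 × 5.9475 = 472.594 kN.

F ≈ 473 kN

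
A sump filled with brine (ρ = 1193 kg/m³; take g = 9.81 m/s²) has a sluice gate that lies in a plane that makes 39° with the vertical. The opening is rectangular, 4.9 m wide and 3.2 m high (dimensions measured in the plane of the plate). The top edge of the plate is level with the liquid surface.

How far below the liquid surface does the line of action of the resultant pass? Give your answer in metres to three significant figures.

γ = ρg = 1193 × 9.81 / 1000 = 11.70333 kN/m³.
The plate makes 39° with the vertical, i.e. θ = 90° − 39° = 51° to the horizontal. Measuring y along the incline from the free-surface line, vertical depth h = y·sinθ with sinθ = 0.777146.
The centroid lies 3.2/2 = 1.6 m below the top edge, so y_c = 1.6 m and h_c = 1.6 × 0.777146 = 1.24343 m.
A = 4.9 × 3.2 = 15.68 m².
Resultant F = γ·h_c·A = 11.70333 × 1.24343 × 15.68 = 228.18 kN.
I_c = b·h³/12 = 4.9 × 3.2³/12 = 13.3803 m⁴.
Centre of pressure: y_p = y_c + I_c/(y_c·A) = 1.6 + 13.3803/(1.6 × 15.68) = 1.6 + 0.533335 = 2.13334 m along the plane.
Vertically, h_p = y_p·sinθ = 2.13334 × 0.777146 = 1.65792 m.

h_p = 1.66 m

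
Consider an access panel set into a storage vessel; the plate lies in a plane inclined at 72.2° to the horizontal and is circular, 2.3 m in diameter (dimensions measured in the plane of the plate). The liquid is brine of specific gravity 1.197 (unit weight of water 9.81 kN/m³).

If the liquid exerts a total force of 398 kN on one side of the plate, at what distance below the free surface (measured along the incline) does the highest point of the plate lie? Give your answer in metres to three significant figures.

y_top ≈ 7.42 m

γ = 1.197 × 9.81 = 11.74257 kN/m³.
A = π(1.15)² = 4.15476 m².
From F = γ·h_c·A, the centroid depth is h_c = 398/(11.74257 × 4.15476) = 8.15782 m.
Let θ = 72.2° be the plate's angle to the horizontal; measure y along the incline from where the plane meets the free surface. Vertical depth h = y·sinθ with sinθ = 0.952129.
Along the incline, y_c = h_c/sinθ = 8.15782/0.952129 = 8.56798 m.
The centroid is at the centre, 1.15 m below the top of the plate, so the highest point sits at y_top = 8.56798 − 1.15 = 7.41798 m along the incline.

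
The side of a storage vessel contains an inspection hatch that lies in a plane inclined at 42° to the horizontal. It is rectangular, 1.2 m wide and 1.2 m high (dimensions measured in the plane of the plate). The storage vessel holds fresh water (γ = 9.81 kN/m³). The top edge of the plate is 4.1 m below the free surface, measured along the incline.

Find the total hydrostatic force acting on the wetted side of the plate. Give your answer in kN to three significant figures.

γ = 9.81 kN/m³.
Let θ = 42° be the plate's angle to the horizontal; measure y along the incline from where the plane meets the free surface. Vertical depth h = y·sinθ with sinθ = 0.669131.
The centroid lies 1.2/2 = 0.6 m below the top edge, so y_c = 4.1 + 0.6 = 4.7 m and h_c = 4.7 × 0.669131 = 3.14492 m.
A = 1.2 × 1.2 = 1.44 m².
Resultant F = γ·h_c·A = 9.81 × 3.14492 × 1.44 = 44.4264 kN.

F ≈ 44.4 kN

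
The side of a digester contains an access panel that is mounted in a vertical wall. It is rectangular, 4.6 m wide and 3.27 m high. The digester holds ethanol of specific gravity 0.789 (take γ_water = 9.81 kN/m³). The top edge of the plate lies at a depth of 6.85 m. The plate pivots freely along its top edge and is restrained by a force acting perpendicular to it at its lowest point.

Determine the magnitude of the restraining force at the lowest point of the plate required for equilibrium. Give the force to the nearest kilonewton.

γ = 0.789 × 9.81 = 7.74009 kN/m³.
The centroid lies 3.27/2 = 1.635 m below the top edge, so the centroid depth is h_c = 6.85 + 1.635 = 8.485 m.
A = 4.6 × 3.27 = 15.042 m².
Resultant F = γ·h_c·A = 7.74009 × 8.485 × 15.042 = 987.878 kN.
I_c = b·h³/12 = 4.6 × 3.27³/12 = 13.4036 m⁴.
Centre of pressure: y_p = y_c + I_c/(y_c·A) = 8.485 + 13.4036/(8.485 × 15.042) = 8.485 + 0.105018 = 8.59002 m along the plane.
The resultant acts 1.635 + 0.105018 = 1.74002 m (along the plate) below the hinge at the top edge, so the moment about the hinge is M = F × 1.74002 = 987.878 × 1.74002 = 1718.93 kN·m.
A normal force at the bottom, 3.27 m from the hinge, must supply this moment: P = 1718.93/3.27 = 525.667 kN.

P ≈ 526 kN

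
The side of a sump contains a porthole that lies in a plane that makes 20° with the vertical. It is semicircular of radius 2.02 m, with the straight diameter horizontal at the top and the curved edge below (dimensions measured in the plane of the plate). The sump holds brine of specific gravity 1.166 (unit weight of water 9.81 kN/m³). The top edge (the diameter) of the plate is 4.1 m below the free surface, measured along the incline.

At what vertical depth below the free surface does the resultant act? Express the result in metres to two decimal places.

h_p = 4.71 m

γ = 1.166 × 9.81 = 11.43846 kN/m³.
The plate makes 20° with the vertical, i.e. θ = 90° − 20° = 70° to the horizontal. Measuring y along the incline from the free-surface line, vertical depth h = y·sinθ with sinθ = 0.939693.
The centroid of a semicircle lies 4r/(3π) = 0.857315 m from the diameter, here below the top edge, so y_c = 4.1 + 0.857315 = 4.95731 m and h_c = 4.95731 × 0.939693 = 4.65835 m.
A = πr²/2 = π × 2.02²/2 = 6.40948 m².
Resultant F = γ·h_c·A = 11.43846 × 4.65835 × 6.40948 = 341.525 kN.
I_c = (π/8 − 8/(9π))·r⁴ = 0.109757 × 2.02⁴ = 1.82742 m⁴.
Centre of pressure: y_p = y_c + I_c/(y_c·A) = 4.95731 + 1.82742/(4.95731 × 6.40948) = 4.95731 + 0.0575135 = 5.01482 m along the plane.
Vertically, h_p = y_p·sinθ = 5.01482 × 0.939693 = 4.71239 m.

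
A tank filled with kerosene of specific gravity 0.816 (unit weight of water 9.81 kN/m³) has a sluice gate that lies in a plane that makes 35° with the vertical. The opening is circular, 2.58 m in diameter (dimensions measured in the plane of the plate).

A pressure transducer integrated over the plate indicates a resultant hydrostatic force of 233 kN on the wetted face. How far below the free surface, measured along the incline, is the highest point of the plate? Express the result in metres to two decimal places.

y_top ≈ 5.51 m

γ = 0.816 × 9.81 = 8.00496 kN/m³.
A = π(1.29)² = 5.22792 m².
From F = γ·h_c·A, the centroid depth is h_c = 233/(8.00496 × 5.22792) = 5.5676 m.
The plate makes 35° with the vertical, i.e. θ = 90° − 35° = 55° to the horizontal. Measuring y along the incline from the free-surface line, vertical depth h = y·sinθ with sinθ = 0.819152.
Along the incline, y_c = h_c/sinθ = 5.5676/0.819152 = 6.79678 m.
The centroid is at the centre, 1.29 m below the top of the plate, so the highest point sits at y_top = 6.79678 − 1.29 = 5.50678 m along the incline.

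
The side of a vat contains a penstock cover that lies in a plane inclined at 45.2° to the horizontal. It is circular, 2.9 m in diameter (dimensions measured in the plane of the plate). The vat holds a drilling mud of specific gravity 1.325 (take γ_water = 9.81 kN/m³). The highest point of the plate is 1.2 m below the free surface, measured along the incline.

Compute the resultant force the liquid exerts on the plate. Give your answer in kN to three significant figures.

γ = 1.325 × 9.81 = 12.99825 kN/m³.
Let θ = 45.2° be the plate's angle to the horizontal; measure y along the incline from where the plane meets the free surface. Vertical depth h = y·sinθ with sinθ = 0.709571.
The centroid is at the centre, 1.45 m below the top of the plate, so y_c = 1.2 + 1.45 = 2.65 m and h_c = 2.65 × 0.709571 = 1.88036 m.
A = π(1.45)² = 6.6052 m².
Resultant F = γ·h_c·A = 12.99825 × 1.88036 × 6.6052 = 161.44 kN.

F ≈ 161 kN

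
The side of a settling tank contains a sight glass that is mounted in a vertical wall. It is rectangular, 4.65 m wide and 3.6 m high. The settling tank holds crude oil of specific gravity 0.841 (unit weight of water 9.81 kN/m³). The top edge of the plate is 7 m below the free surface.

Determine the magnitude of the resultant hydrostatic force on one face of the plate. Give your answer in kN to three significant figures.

F ≈ 1220 kN

γ = 0.841 × 9.81 = 8.25021 kN/m³.
The centroid lies 3.6/2 = 1.8 m below the top edge, so the centroid depth is h_c = 7 + 1.8 = 8.8 m.
A = 4.65 × 3.6 = 16.74 m².
Resultant F = γ·h_c·A = 8.25021 × 8.8 × 16.74 = 1215.35 kN.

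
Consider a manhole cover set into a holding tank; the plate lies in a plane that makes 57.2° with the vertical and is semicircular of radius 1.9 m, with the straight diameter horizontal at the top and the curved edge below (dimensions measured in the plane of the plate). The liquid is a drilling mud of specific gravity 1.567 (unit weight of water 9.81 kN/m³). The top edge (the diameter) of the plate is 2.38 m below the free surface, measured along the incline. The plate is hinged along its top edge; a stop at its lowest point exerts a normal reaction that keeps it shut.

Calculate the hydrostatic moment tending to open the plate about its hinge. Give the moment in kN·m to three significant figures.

M ≈ 133 kN·m

γ = 1.567 × 9.81 = 15.37227 kN/m³.
The plate makes 57.2° with the vertical, i.e. θ = 90° − 57.2° = 32.8° to the horizontal. Measuring y along the incline from the free-surface line, vertical depth h = y·sinθ with sinθ = 0.541708.
The centroid of a semicircle lies 4r/(3π) = 0.806385 m from the diameter, here below the top edge, so y_c = 2.38 + 0.806385 = 3.18639 m and h_c = 3.18639 × 0.541708 = 1.72609 m.
A = πr²/2 = π × 1.9²/2 = 5.67057 m².
Resultant F = γ·h_c·A = 15.37227 × 1.72609 × 5.67057 = 150.462 kN.
I_c = (π/8 − 8/(9π))·r⁴ = 0.109757 × 1.9⁴ = 1.43036 m⁴.
Centre of pressure: y_p = y_c + I_c/(y_c·A) = 3.18639 + 1.43036/(3.18639 × 5.67057) = 3.18639 + 0.0791625 = 3.26555 m along the plane.
The resultant acts 0.806385 + 0.0791625 = 0.885548 m (along the plate) below the hinge at the top edge, so the moment about the hinge is M = F × 0.885548 = 150.462 × 0.885548 = 133.241 kN·m.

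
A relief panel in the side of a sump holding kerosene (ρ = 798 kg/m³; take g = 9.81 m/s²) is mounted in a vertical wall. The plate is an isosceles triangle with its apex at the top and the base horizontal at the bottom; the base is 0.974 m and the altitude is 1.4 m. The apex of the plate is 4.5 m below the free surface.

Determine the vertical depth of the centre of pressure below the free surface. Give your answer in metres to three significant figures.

h_p = 5.45 m

γ = ρg = 798 × 9.81 / 1000 = 7.82838 kN/m³.
With the apex up, the centroid sits 2h/3 = 2 × 1.4/3 = 0.933333 m below the apex, so the centroid depth is h_c = 4.5 + 0.933333 = 5.43333 m.
A = ½ × 0.974 × 1.4 = 0.6818 m².
Resultant F = γ·h_c·A = 7.82838 × 5.43333 × 0.6818 = 28.9998 kN.
I_c = b·h³/36 = 0.974 × 1.4³/36 = 0.0742404 m⁴.
Centre of pressure: y_p = y_c + I_c/(y_c·A) = 5.43333 + 0.0742404/(5.43333 × 0.6818) = 5.43333 + 0.0200409 = 5.45337 m along the plane.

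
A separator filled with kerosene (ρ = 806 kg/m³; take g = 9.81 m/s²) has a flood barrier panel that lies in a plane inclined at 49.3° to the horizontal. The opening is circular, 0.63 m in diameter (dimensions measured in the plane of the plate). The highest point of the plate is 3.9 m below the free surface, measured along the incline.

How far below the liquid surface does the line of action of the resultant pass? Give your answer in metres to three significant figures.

γ = ρg = 806 × 9.81 / 1000 = 7.90686 kN/m³.
Let θ = 49.3° be the plate's angle to the horizontal; measure y along the incline from where the plane meets the free surface. Vertical depth h = y·sinθ with sinθ = 0.758134.
The centroid is at the centre, 0.315 m below the top of the plate, so y_c = 3.9 + 0.315 = 4.215 m and h_c = 4.215 × 0.758134 = 3.19553 m.
A = π(0.315)² = 0.311725 m².
Resultant F = γ·h_c·A = 7.90686 × 3.19553 × 0.311725 = 7.87623 kN.
I_c = πr⁴/4 = π × 0.315⁴/4 = 0.00773272 m⁴.
Centre of pressure: y_p = y_c + I_c/(y_c·A) = 4.215 + 0.00773272/(4.215 × 0.311725) = 4.215 + 0.00588523 = 4.22089 m along the plane.
Vertically, h_p = y_p·sinθ = 4.22089 × 0.758134 = 3.2 m.

h_p = 3.20 m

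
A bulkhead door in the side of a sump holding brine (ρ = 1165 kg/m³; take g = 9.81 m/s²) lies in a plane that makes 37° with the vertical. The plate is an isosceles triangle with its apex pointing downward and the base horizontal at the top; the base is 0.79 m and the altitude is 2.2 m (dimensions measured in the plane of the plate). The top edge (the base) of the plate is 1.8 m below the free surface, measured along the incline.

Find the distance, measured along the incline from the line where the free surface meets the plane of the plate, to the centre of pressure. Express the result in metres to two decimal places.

γ = ρg = 1165 × 9.81 / 1000 = 11.42865 kN/m³.
The plate makes 37° with the vertical, i.e. θ = 90° − 37° = 53° to the horizontal. Measuring y along the incline from the free-surface line, vertical depth h = y·sinθ with sinθ = 0.798636.
With the apex down, the centroid sits h/3 = 2.2/3 = 0.733333 m below the base (the top edge), so y_c = 1.8 + 0.733333 = 2.53333 m and h_c = 2.53333 × 0.798636 = 2.02321 m.
A = ½ × 0.79 × 2.2 = 0.869 m².
Resultant F = γ·h_c·A = 11.42865 × 2.02321 × 0.869 = 20.0935 kN.
I_c = b·h³/36 = 0.79 × 2.2³/36 = 0.233664 m⁴.
Centre of pressure: y_p = y_c + I_c/(y_c·A) = 2.53333 + 0.233664/(2.53333 × 0.869) = 2.53333 + 0.10614 = 2.63947 m along the plane.

y_p = 2.64 m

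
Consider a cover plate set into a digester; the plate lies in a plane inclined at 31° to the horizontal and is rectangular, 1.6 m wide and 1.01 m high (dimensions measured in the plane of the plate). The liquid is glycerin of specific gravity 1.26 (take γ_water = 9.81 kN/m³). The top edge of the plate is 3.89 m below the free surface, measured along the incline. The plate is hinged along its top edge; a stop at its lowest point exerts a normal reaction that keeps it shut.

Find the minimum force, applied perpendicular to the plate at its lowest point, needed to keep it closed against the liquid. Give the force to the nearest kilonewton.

P ≈ 23 kN

γ = 1.26 × 9.81 = 12.3606 kN/m³.
Let θ = 31° be the plate's angle to the horizontal; measure y along the incline from where the plane meets the free surface. Vertical depth h = y·sinθ with sinθ = 0.515038.
The centroid lies 1.01/2 = 0.505 m below the top edge, so y_c = 3.89 + 0.505 = 4.395 m and h_c = 4.395 × 0.515038 = 2.26359 m.
A = 1.6 × 1.01 = 1.616 m².
Resultant F = γ·h_c·A = 12.3606 × 2.26359 × 1.616 = 45.2146 kN.
I_c = b·h³/12 = 1.6 × 1.01³/12 = 0.137373 m⁴.
Centre of pressure: y_p = y_c + I_c/(y_c·A) = 4.395 + 0.137373/(4.395 × 1.616) = 4.395 + 0.019342 = 4.41434 m along the plane.
The resultant acts 0.505 + 0.019342 = 0.524342 m (along the plate) below the hinge at the top edge, so the moment about the hinge is M = F × 0.524342 = 45.2146 × 0.524342 = 23.7079 kN·m.
A normal force at the bottom, 1.01 m from the hinge, must supply this moment: P = 23.7079/1.01 = 23.4732 kN.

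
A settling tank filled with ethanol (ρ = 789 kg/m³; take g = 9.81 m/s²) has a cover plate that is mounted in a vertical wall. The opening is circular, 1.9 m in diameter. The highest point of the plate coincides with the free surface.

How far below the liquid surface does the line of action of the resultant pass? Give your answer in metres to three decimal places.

h_p = 1.188 m

γ = ρg = 789 × 9.81 / 1000 = 7.74009 kN/m³.
The centroid is at the centre, 0.95 m below the top of the plate, so the centroid depth is h_c = 0.95 m.
A = π(0.95)² = 2.83529 m².
Resultant F = γ·h_c·A = 7.74009 × 0.95 × 2.83529 = 20.8481 kN.
I_c = πr⁴/4 = π × 0.95⁴/4 = 0.639712 m⁴.
Centre of pressure: y_p = y_c + I_c/(y_c·A) = 0.95 + 0.639712/(0.95 × 2.83529) = 0.95 + 0.2375 = 1.1875 m along the plane.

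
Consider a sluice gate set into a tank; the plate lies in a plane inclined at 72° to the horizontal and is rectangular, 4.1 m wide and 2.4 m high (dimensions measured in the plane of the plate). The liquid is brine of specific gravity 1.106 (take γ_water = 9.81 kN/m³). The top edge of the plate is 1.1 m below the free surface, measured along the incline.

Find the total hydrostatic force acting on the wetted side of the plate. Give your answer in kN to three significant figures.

γ = 1.106 × 9.81 = 10.84986 kN/m³.
Let θ = 72° be the plate's angle to the horizontal; measure y along the incline from where the plane meets the free surface. Vertical depth h = y·sinθ with sinθ = 0.951057.
The centroid lies 2.4/2 = 1.2 m below the top edge, so y_c = 1.1 + 1.2 = 2.3 m and h_c = 2.3 × 0.951057 = 2.18743 m.
A = 4.1 × 2.4 = 9.84 m².
Resultant F = γ·h_c·A = 10.84986 × 2.18743 × 9.84 = 233.536 kN.

F ≈ 234 kN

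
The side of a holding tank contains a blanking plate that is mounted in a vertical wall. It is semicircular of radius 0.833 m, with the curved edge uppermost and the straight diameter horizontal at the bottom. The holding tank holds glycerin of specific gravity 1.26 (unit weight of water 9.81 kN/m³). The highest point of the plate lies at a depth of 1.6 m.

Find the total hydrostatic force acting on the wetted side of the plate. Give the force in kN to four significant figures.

γ = 1.26 × 9.81 = 12.3606 kN/m³.
The centroid lies 4r/(3π) = 0.353536 m above the diameter, so r − 4r/(3π) = 0.833 − 0.353536 = 0.479464 m below the topmost point, so the centroid depth is h_c = 1.6 + 0.479464 = 2.07946 m.
A = πr²/2 = π × 0.833²/2 = 1.08996 m².
Resultant F = γ·h_c·A = 12.3606 × 2.07946 × 1.08996 = 28.0156 kN.

F ≈ 28.02 kN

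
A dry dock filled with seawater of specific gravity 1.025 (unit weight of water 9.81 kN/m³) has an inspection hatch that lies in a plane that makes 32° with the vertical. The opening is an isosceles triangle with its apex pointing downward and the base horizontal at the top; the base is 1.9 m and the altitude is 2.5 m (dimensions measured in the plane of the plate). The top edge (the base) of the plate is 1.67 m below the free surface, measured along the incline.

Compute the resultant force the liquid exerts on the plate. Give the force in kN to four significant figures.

γ = 1.025 × 9.81 = 10.05525 kN/m³.
The plate makes 32° with the vertical, i.e. θ = 90° − 32° = 58° to the horizontal. Measuring y along the incline from the free-surface line, vertical depth h = y·sinθ with sinθ = 0.848048.
With the apex down, the centroid sits h/3 = 2.5/3 = 0.833333 m below the base (the top edge), so y_c = 1.67 + 0.833333 = 2.50333 m and h_c = 2.50333 × 0.848048 = 2.12294 m.
A = ½ × 1.9 × 2.5 = 2.375 m².
Resultant F = γ·h_c·A = 10.05525 × 2.12294 × 2.375 = 50.6984 kN.

F ≈ 50.70 kN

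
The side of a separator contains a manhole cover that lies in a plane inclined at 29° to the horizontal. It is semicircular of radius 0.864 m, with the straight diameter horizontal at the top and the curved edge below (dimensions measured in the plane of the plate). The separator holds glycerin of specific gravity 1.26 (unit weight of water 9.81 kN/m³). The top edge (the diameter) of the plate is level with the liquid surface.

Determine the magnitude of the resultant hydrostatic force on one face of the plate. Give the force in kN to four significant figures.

F ≈ 2.577 kN

γ = 1.26 × 9.81 = 12.3606 kN/m³.
Let θ = 29° be the plate's angle to the horizontal; measure y along the incline from where the plane meets the free surface. Vertical depth h = y·sinθ with sinθ = 0.484810.
The centroid of a semicircle lies 4r/(3π) = 0.366693 m from the diameter, here below the top edge, so y_c = 0.366693 m and h_c = 0.366693 × 0.484810 = 0.177776 m.
A = πr²/2 = π × 0.864²/2 = 1.17259 m².
Resultant F = γ·h_c·A = 12.3606 × 0.177776 × 1.17259 = 2.57667 kN.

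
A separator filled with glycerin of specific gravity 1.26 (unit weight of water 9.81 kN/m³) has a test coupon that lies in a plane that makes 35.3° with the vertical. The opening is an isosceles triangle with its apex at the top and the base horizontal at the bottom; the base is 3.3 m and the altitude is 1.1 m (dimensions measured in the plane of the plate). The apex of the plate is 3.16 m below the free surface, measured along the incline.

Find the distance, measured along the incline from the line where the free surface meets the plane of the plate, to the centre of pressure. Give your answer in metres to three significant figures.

γ = 1.26 × 9.81 = 12.3606 kN/m³.
The plate makes 35.3° with the vertical, i.e. θ = 90° − 35.3° = 54.7° to the horizontal. Measuring y along the incline from the free-surface line, vertical depth h = y·sinθ with sinθ = 0.816138.
With the apex up, the centroid sits 2h/3 = 2 × 1.1/3 = 0.733333 m below the apex, so y_c = 3.16 + 0.733333 = 3.89333 m and h_c = 3.89333 × 0.816138 = 3.17749 m.
A = ½ × 3.3 × 1.1 = 1.815 m².
Resultant F = γ·h_c·A = 12.3606 × 3.17749 × 1.815 = 71.2854 kN.
I_c = b·h³/36 = 3.3 × 1.1³/36 = 0.122008 m⁴.
Centre of pressure: y_p = y_c + I_c/(y_c·A) = 3.89333 + 0.122008/(3.89333 × 1.815) = 3.89333 + 0.0172659 = 3.9106 m along the plane.

y_p = 3.91 m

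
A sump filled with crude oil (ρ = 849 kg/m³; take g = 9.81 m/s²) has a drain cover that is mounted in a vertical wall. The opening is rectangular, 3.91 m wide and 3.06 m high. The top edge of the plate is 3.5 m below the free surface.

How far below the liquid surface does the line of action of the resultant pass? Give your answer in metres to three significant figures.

h_p = 5.19 m

γ = ρg = 849 × 9.81 / 1000 = 8.32869 kN/m³.
The centroid lies 3.06/2 = 1.53 m below the top edge, so the centroid depth is h_c = 3.5 + 1.53 = 5.03 m.
A = 3.91 × 3.06 = 11.9646 m².
Resultant F = γ·h_c·A = 8.32869 × 5.03 × 11.9646 = 501.237 kN.
I_c = b·h³/12 = 3.91 × 3.06³/12 = 9.33598 m⁴.
Centre of pressure: y_p = y_c + I_c/(y_c·A) = 5.03 + 9.33598/(5.03 × 11.9646) = 5.03 + 0.155129 = 5.18513 m along the plane.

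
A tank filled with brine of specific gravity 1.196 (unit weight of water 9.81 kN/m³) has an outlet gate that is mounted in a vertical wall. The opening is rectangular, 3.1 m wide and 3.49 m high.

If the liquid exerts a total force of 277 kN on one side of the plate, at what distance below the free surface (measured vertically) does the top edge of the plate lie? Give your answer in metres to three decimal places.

γ = 1.196 × 9.81 = 11.73276 kN/m³.
A = 3.1 × 3.49 = 10.819 m².
From F = γ·h_c·A, the centroid depth is h_c = 277/(11.73276 × 10.819) = 2.18219 m.
The centroid lies 3.49/2 = 1.745 m below the top edge, so the top edge sits at h_top = 2.18219 − 1.745 = 0.43719 m below the surface.

d_top ≈ 0.437 m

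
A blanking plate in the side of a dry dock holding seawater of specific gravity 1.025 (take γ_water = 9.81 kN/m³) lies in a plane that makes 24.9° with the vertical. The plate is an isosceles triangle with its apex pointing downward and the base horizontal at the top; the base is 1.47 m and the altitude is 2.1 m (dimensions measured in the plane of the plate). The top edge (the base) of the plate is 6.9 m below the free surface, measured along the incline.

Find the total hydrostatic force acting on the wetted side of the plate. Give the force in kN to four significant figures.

γ = 1.025 × 9.81 = 10.05525 kN/m³.
The plate makes 24.9° with the vertical, i.e. θ = 90° − 24.9° = 65.1° to the horizontal. Measuring y along the incline from the free-surface line, vertical depth h = y·sinθ with sinθ = 0.907044.
With the apex down, the centroid sits h/3 = 2.1/3 = 0.7 m below the base (the top edge), so y_c = 6.9 + 0.7 = 7.6 m and h_c = 7.6 × 0.907044 = 6.89353 m.
A = ½ × 1.47 × 2.1 = 1.5435 m².
Resultant F = γ·h_c·A = 10.05525 × 6.89353 × 1.5435 = 106.99 kN.

F ≈ 107.0 kN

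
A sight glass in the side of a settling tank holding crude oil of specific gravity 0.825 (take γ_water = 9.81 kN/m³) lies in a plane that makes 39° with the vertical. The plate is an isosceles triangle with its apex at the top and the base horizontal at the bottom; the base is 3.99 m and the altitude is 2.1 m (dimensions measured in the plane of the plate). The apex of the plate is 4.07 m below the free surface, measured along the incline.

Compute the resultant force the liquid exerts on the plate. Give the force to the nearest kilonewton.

F ≈ 144 kN

γ = 0.825 × 9.81 = 8.09325 kN/m³.
The plate makes 39° with the vertical, i.e. θ = 90° − 39° = 51° to the horizontal. Measuring y along the incline from the free-surface line, vertical depth h = y·sinθ with sinθ = 0.777146.
With the apex up, the centroid sits 2h/3 = 2 × 2.1/3 = 1.4 m below the apex, so y_c = 4.07 + 1.4 = 5.47 m and h_c = 5.47 × 0.777146 = 4.25099 m.
A = ½ × 3.99 × 2.1 = 4.1895 m².
Resultant F = γ·h_c·A = 8.09325 × 4.25099 × 4.1895 = 144.137 kN.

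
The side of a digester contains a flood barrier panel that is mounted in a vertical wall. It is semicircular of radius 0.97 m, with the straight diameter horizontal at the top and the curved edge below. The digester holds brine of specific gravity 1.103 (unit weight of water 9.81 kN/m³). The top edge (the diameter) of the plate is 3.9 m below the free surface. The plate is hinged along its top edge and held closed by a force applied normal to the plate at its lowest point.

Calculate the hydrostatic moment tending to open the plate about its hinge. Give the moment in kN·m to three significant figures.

M ≈ 29.4 kN·m

γ = 1.103 × 9.81 = 10.82043 kN/m³.
The centroid of a semicircle lies 4r/(3π) = 0.411681 m from the diameter, here below the top edge, so the centroid depth is h_c = 3.9 + 0.411681 = 4.31168 m.
A = πr²/2 = π × 0.97²/2 = 1.47796 m².
Resultant F = γ·h_c·A = 10.82043 × 4.31168 × 1.47796 = 68.9531 kN.
I_c = (π/8 − 8/(9π))·r⁴ = 0.109757 × 0.97⁴ = 0.0971671 m⁴.
Centre of pressure: y_p = y_c + I_c/(y_c·A) = 4.31168 + 0.0971671/(4.31168 × 1.47796) = 4.31168 + 0.0152479 = 4.32693 m along the plane.
The resultant acts 0.411681 + 0.0152479 = 0.426929 m (along the plate) below the hinge at the top edge, so the moment about the hinge is M = F × 0.426929 = 68.9531 × 0.426929 = 29.4381 kN·m.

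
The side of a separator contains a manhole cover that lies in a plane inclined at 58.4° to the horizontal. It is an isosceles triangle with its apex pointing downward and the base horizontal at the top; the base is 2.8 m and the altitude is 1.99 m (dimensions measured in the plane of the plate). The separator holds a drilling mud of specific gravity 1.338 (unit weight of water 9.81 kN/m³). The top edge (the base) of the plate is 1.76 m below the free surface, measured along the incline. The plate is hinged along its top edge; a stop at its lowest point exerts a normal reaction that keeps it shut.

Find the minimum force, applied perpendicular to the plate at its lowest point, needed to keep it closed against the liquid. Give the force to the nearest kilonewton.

γ = 1.338 × 9.81 = 13.12578 kN/m³.
Let θ = 58.4° be the plate's angle to the horizontal; measure y along the incline from where the plane meets the free surface. Vertical depth h = y·sinθ with sinθ = 0.851727.
With the apex down, the centroid sits h/3 = 1.99/3 = 0.663333 m below the base (the top edge), so y_c = 1.76 + 0.663333 = 2.42333 m and h_c = 2.42333 × 0.851727 = 2.06402 m.
A = ½ × 2.8 × 1.99 = 2.786 m².
Resultant F = γ·h_c·A = 13.12578 × 2.06402 × 2.786 = 75.478 kN.
I_c = b·h³/36 = 2.8 × 1.99³/36 = 0.612935 m⁴.
Centre of pressure: y_p = y_c + I_c/(y_c·A) = 2.42333 + 0.612935/(2.42333 × 2.786) = 2.42333 + 0.0907864 = 2.51412 m along the plane.
The resultant acts 0.663333 + 0.0907864 = 0.754119 m (along the plate) below the hinge at the top edge, so the moment about the hinge is M = F × 0.754119 = 75.478 × 0.754119 = 56.9194 kN·m.
A normal force at the bottom, 1.99 m from the hinge, must supply this moment: P = 56.9194/1.99 = 28.6027 kN.

P ≈ 29 kN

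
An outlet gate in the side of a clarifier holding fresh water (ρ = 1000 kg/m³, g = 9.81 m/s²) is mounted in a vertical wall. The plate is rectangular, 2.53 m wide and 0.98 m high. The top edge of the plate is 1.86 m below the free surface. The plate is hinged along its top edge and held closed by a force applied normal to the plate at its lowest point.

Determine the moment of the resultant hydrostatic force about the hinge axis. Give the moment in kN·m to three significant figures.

γ = ρg = 1000 × 9.81 = 9810 N/m³ = 9.81 kN/m³.
The centroid lies 0.98/2 = 0.49 m below the top edge, so the centroid depth is h_c = 1.86 + 0.49 = 2.35 m.
A = 2.53 × 0.98 = 2.4794 m².
Resultant F = γ·h_c·A = 9.81 × 2.35 × 2.4794 = 57.1588 kN.
I_c = b·h³/12 = 2.53 × 0.98³/12 = 0.198435 m⁴.
Centre of pressure: y_p = y_c + I_c/(y_c·A) = 2.35 + 0.198435/(2.35 × 2.4794) = 2.35 + 0.0340568 = 2.38406 m along the plane.
The resultant acts 0.49 + 0.0340568 = 0.524057 m (along the plate) below the hinge at the top edge, so the moment about the hinge is M = F × 0.524057 = 57.1588 × 0.524057 = 29.9545 kN·m.

M ≈ 30.0 kN·m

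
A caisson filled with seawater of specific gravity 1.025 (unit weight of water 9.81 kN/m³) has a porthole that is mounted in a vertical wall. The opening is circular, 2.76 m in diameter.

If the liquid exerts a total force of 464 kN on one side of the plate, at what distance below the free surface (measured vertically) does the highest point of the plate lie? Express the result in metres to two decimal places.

γ = 1.025 × 9.81 = 10.05525 kN/m³.
A = π(1.38)² = 5.98285 m².
From F = γ·h_c·A, the centroid depth is h_c = 464/(10.05525 × 5.98285) = 7.71289 m.
The centroid is at the centre, 1.38 m below the top of the plate, so the highest point sits at h_top = 7.71289 − 1.38 = 6.33289 m below the surface.

d_top ≈ 6.33 m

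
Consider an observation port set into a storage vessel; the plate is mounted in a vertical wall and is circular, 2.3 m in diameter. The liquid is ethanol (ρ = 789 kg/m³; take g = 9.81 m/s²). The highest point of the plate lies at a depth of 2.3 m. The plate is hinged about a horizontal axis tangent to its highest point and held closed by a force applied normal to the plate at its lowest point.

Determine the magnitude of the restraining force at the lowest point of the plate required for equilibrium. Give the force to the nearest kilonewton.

P ≈ 60 kN

γ = ρg = 789 × 9.81 / 1000 = 7.74009 kN/m³.
The centroid is at the centre, 1.15 m below the top of the plate, so the centroid depth is h_c = 2.3 + 1.15 = 3.45 m.
A = π(1.15)² = 4.15476 m².
Resultant F = γ·h_c·A = 7.74009 × 3.45 × 4.15476 = 110.946 kN.
I_c = πr⁴/4 = π × 1.15⁴/4 = 1.37367 m⁴.
Centre of pressure: y_p = y_c + I_c/(y_c·A) = 3.45 + 1.37367/(3.45 × 4.15476) = 3.45 + 0.0958335 = 3.54583 m along the plane.
The resultant acts 1.15 + 0.0958335 = 1.24583 m (along the plate) below the hinge at the top edge, so the moment about the hinge is M = F × 1.24583 = 110.946 × 1.24583 = 138.22 kN·m.
A normal force at the bottom, 2.3 m from the hinge, must supply this moment: P = 138.22/2.3 = 60.0957 kN.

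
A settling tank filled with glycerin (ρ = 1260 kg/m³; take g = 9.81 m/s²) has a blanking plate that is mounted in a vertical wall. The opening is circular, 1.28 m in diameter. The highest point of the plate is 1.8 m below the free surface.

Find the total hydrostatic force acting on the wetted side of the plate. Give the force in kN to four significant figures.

γ = ρg = 1260 × 9.81 / 1000 = 12.3606 kN/m³.
The centroid is at the centre, 0.64 m below the top of the plate, so the centroid depth is h_c = 1.8 + 0.64 = 2.44 m.
A = π(0.64)² = 1.2868 m².
Resultant F = γ·h_c·A = 12.3606 × 2.44 × 1.2868 = 38.8097 kN.

F ≈ 38.81 kN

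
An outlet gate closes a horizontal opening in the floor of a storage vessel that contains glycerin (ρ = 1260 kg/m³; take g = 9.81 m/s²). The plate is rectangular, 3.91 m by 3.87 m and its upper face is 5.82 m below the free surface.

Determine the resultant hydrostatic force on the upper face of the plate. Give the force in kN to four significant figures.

F ≈ 1089 kN

γ = ρg = 1260 × 9.81 / 1000 = 12.3606 kN/m³.
The plate is horizontal, so pressure is uniform at p = γ·h = 12.3606 × 5.82 = 71.9387 kN/m².
A = 3.91 × 3.87 = 15.1317 m².
F = p·A = 71.9387 × 15.1317 = 1088.55 kN.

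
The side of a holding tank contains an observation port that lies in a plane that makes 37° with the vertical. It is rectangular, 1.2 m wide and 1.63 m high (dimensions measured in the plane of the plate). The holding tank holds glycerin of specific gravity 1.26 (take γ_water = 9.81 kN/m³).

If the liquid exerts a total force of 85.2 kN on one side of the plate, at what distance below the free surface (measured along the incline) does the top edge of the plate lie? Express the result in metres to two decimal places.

y_top ≈ 3.60 m

γ = 1.26 × 9.81 = 12.3606 kN/m³.
A = 1.2 × 1.63 = 1.956 m².
From F = γ·h_c·A, the centroid depth is h_c = 85.2/(12.3606 × 1.956) = 3.52396 m.
The plate makes 37° with the vertical, i.e. θ = 90° − 37° = 53° to the horizontal. Measuring y along the incline from the free-surface line, vertical depth h = y·sinθ with sinθ = 0.798636.
Along the incline, y_c = h_c/sinθ = 3.52396/0.798636 = 4.41247 m.
The centroid lies 1.63/2 = 0.815 m below the top edge, so the top edge sits at y_top = 4.41247 − 0.815 = 3.59747 m along the incline.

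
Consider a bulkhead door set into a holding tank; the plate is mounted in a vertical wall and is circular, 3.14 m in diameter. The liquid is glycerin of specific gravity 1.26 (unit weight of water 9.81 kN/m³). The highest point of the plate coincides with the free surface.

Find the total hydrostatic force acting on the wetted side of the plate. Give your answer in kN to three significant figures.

γ = 1.26 × 9.81 = 12.3606 kN/m³.
The centroid is at the centre, 1.57 m below the top of the plate, so the centroid depth is h_c = 1.57 m.
A = π(1.57)² = 7.74371 m².
Resultant F = γ·h_c·A = 12.3606 × 1.57 × 7.74371 = 150.276 kN.

F ≈ 150 kN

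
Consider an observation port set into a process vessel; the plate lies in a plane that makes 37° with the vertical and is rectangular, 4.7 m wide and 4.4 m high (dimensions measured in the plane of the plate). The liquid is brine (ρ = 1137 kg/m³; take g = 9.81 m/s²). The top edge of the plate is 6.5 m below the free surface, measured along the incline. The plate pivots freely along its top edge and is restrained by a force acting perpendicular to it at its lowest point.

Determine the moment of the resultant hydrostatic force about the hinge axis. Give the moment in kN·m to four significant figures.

γ = ρg = 1137 × 9.81 / 1000 = 11.15397 kN/m³.
The plate makes 37° with the vertical, i.e. θ = 90° − 37° = 53° to the horizontal. Measuring y along the incline from the free-surface line, vertical depth h = y·sinθ with sinθ = 0.798636.
The centroid lies 4.4/2 = 2.2 m below the top edge, so y_c = 6.5 + 2.2 = 8.7 m and h_c = 8.7 × 0.798636 = 6.94813 m.
A = 4.7 × 4.4 = 20.68 m².
Resultant F = γ·h_c·A = 11.15397 × 6.94813 × 20.68 = 1602.68 kN.
I_c = b·h³/12 = 4.7 × 4.4³/12 = 33.3637 m⁴.
Centre of pressure: y_p = y_c + I_c/(y_c·A) = 8.7 + 33.3637/(8.7 × 20.68) = 8.7 + 0.18544 = 8.88544 m along the plane.
The resultant acts 2.2 + 0.18544 = 2.38544 m (along the plate) below the hinge at the top edge, so the moment about the hinge is M = F × 2.38544 = 1602.68 × 2.38544 = 3823.1 kN·m.

M ≈ 3823 kN·m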